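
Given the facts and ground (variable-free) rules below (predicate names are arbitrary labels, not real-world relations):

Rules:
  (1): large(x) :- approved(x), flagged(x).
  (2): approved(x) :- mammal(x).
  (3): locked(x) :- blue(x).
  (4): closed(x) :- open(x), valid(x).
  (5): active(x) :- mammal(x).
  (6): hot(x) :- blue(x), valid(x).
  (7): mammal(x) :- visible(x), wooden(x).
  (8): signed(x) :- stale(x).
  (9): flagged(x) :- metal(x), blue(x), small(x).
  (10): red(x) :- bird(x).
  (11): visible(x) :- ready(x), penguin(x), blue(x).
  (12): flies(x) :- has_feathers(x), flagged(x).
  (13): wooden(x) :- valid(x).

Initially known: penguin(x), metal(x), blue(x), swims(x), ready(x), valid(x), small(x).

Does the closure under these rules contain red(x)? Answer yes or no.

Round 1 — (3), (6), (9), (11), (13), derive locked(x), hot(x), flagged(x), visible(x), wooden(x).
Round 2 — (7), derive mammal(x).
Round 3 — (2), (5), derive approved(x), active(x).
Round 4 — (1), derive large(x).
Fixed point reached. red(x) is concluded only by (10); (10) needs bird(x) (never derived).

no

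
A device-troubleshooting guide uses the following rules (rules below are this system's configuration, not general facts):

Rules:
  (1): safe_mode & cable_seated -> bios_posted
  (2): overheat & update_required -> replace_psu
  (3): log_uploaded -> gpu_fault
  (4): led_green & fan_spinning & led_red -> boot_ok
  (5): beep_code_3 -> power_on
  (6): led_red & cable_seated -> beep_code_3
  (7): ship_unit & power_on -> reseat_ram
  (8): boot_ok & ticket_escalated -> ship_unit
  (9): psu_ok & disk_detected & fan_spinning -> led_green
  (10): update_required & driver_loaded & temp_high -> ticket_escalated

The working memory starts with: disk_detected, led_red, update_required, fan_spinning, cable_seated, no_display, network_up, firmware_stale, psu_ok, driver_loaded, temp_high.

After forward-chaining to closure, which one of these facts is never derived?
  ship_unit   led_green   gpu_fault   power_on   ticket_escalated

gpu_fault

Round 1 — (6), (9), (10), derive beep_code_3, led_green, ticket_escalated.
Round 2 — (4), (5), derive boot_ok, power_on.
Round 3 — (8), derive ship_unit.
Round 4 — (7), derive reseat_ram.
Derived: led_green (round 1), power_on (round 2), ship_unit (round 3), ticket_escalated (round 1). gpu_fault never appears in any round.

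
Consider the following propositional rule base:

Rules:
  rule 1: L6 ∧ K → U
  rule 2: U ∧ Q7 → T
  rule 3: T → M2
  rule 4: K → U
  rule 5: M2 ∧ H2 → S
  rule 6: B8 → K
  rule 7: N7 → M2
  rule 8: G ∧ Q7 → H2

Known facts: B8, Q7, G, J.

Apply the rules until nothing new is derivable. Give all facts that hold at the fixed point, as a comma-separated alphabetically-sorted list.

B8, G, H2, J, K, M2, Q7, S, T, U

Round 1 — rule 6, rule 8, derive K, H2.
Round 2 — rule 4, derive U.
Round 3 — rule 2, derive T.
Round 4 — rule 3, derive M2.
Round 5 — rule 5, derive S.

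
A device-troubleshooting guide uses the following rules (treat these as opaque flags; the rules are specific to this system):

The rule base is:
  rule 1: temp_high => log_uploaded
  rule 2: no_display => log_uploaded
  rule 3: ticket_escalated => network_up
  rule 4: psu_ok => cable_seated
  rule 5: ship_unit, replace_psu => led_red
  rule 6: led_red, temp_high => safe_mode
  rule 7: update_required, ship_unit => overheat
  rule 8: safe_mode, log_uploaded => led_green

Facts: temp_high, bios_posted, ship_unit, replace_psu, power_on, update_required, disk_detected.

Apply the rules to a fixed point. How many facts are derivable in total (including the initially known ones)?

12

Round 1 fires rule 1, rule 5, rule 7, giving log_uploaded, led_red, overheat.
Round 2 fires rule 6, giving safe_mode.
Round 3 fires rule 8, giving led_green.
Closure: {bios_posted, disk_detected, led_green, led_red, log_uploaded, overheat, power_on, replace_psu, safe_mode, ship_unit, temp_high, update_required} — 12 facts.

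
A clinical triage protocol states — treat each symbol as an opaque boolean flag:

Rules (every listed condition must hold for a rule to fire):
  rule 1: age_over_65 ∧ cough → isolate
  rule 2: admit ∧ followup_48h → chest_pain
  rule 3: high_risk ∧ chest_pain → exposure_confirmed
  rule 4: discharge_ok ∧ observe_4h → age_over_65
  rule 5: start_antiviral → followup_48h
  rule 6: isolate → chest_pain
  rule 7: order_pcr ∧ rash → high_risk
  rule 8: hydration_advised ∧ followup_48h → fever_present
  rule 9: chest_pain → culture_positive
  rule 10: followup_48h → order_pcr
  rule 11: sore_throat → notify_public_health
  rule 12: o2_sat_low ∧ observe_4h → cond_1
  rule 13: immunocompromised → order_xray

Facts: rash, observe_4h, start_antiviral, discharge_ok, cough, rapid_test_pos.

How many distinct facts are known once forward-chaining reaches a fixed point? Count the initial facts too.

14

Round 1 fires rule 4, rule 5, giving age_over_65, followup_48h.
Round 2 fires rule 1, rule 10, giving isolate, order_pcr.
Round 3 fires rule 6, rule 7, giving chest_pain, high_risk.
Round 4 fires rule 3, rule 9, giving exposure_confirmed, culture_positive.
Closure: {age_over_65, chest_pain, cough, culture_positive, discharge_ok, exposure_confirmed, followup_48h, high_risk, isolate, observe_4h, order_pcr, rapid_test_pos, rash, start_antiviral} — 14 facts.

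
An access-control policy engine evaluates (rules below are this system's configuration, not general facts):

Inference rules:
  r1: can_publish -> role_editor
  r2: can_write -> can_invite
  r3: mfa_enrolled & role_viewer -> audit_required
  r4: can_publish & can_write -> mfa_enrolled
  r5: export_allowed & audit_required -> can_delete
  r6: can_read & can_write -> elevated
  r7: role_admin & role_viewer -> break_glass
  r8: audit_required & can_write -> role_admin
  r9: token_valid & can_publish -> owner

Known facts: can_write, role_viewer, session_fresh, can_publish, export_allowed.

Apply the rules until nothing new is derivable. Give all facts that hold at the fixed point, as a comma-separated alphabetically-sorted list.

Round 1 fires r1, r2, r4, giving role_editor, can_invite, mfa_enrolled.
Round 2 fires r3, giving audit_required.
Round 3 fires r5, r8, giving can_delete, role_admin.
Round 4 fires r7, giving break_glass.

audit_required, break_glass, can_delete, can_invite, can_publish, can_write, export_allowed, mfa_enrolled, role_admin, role_editor, role_viewer, session_fresh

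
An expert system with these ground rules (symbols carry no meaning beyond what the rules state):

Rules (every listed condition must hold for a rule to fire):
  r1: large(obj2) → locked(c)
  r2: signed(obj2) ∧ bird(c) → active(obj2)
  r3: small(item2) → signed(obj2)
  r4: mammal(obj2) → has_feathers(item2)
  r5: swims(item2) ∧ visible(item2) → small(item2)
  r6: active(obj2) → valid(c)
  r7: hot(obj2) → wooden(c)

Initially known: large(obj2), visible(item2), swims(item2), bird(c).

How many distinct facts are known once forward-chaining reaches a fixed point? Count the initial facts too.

Round 1: r1 [large(obj2) → locked(c)]; r5 [swims(item2) ∧ visible(item2) → small(item2)]. Adds locked(c), small(item2).
Round 2: r3 [small(item2) → signed(obj2)]. Adds signed(obj2).
Round 3: r2 [signed(obj2) ∧ bird(c) → active(obj2)]. Adds active(obj2).
Round 4: r6 [active(obj2) → valid(c)]. Adds valid(c).
Closure: {active(obj2), bird(c), large(obj2), locked(c), signed(obj2), small(item2), swims(item2), valid(c), visible(item2)} — 9 facts.

9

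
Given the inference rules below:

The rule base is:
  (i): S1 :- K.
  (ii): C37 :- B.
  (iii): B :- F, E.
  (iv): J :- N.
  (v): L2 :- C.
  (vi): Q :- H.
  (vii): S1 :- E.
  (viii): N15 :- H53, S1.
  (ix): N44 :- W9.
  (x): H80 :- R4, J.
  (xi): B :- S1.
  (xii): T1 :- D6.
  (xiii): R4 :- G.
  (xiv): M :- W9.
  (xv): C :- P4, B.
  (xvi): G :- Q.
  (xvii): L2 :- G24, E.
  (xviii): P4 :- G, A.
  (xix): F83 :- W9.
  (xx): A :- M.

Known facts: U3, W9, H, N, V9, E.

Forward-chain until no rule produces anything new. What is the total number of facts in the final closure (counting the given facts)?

21

Round 1 fires (iv), (vi), (vii), (ix), (xiv), (xix), giving J, Q, S1, N44, M, F83.
Round 2 fires (xi), (xvi), (xx), giving B, G, A.
Round 3 fires (ii), (xiii), (xviii), giving C37, R4, P4.
Round 4 fires (x), (xv), giving H80, C.
Round 5 fires (v), giving L2.
Closure: {A, B, C, C37, E, F83, G, H, H80, J, L2, M, N, N44, P4, Q, R4, S1, U3, V9, W9} — 21 facts.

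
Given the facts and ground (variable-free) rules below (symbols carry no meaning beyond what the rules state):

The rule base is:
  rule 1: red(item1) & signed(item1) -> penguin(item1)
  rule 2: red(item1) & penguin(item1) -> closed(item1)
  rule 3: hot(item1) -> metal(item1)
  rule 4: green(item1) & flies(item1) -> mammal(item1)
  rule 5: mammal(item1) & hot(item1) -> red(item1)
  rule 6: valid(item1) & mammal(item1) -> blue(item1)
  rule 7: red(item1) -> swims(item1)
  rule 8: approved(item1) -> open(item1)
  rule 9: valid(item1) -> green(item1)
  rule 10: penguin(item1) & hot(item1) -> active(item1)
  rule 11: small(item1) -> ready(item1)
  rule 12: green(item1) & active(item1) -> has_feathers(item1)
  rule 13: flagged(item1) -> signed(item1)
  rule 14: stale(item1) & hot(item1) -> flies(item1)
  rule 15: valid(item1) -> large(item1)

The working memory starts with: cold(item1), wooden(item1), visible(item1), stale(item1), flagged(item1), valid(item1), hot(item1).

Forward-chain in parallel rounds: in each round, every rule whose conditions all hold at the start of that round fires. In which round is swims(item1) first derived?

Round 1: rule 3 [hot(item1) -> metal(item1)]; rule 9 [valid(item1) -> green(item1)]; rule 13 [flagged(item1) -> signed(item1)]; rule 14 [stale(item1) & hot(item1) -> flies(item1)]; rule 15 [valid(item1) -> large(item1)]. Adds metal(item1), green(item1), signed(item1), flies(item1), large(item1).
Round 2: rule 4 [green(item1) & flies(item1) -> mammal(item1)]. Adds mammal(item1).
Round 3: rule 5 [mammal(item1) & hot(item1) -> red(item1)]; rule 6 [valid(item1) & mammal(item1) -> blue(item1)]. Adds red(item1), blue(item1).
Round 4: rule 1 [red(item1) & signed(item1) -> penguin(item1)]; rule 7 [red(item1) -> swims(item1)]. Adds penguin(item1), swims(item1).
swims(item1) first appears in round 4.

4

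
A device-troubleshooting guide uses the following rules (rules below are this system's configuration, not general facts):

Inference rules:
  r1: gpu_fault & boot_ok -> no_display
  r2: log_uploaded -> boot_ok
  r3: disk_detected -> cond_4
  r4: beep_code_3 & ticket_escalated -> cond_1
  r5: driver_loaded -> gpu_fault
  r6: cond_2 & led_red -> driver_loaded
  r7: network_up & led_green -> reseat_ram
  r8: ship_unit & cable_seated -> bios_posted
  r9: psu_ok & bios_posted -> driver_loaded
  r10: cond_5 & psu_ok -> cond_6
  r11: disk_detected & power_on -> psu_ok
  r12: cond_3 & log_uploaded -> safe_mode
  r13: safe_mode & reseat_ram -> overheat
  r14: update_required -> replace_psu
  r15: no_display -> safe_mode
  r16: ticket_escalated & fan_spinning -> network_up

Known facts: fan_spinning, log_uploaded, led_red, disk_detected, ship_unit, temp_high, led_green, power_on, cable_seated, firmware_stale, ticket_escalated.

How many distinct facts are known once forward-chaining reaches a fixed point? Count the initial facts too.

22

Round 1: r2 [log_uploaded -> boot_ok]; r3 [disk_detected -> cond_4]; r8 [ship_unit & cable_seated -> bios_posted]; r11 [disk_detected & power_on -> psu_ok]; r16 [ticket_escalated & fan_spinning -> network_up]. Adds boot_ok, cond_4, bios_posted, psu_ok, network_up.
Round 2: r7 [network_up & led_green -> reseat_ram]; r9 [psu_ok & bios_posted -> driver_loaded]. Adds reseat_ram, driver_loaded.
Round 3: r5 [driver_loaded -> gpu_fault]. Adds gpu_fault.
Round 4: r1 [gpu_fault & boot_ok -> no_display]. Adds no_display.
Round 5: r15 [no_display -> safe_mode]. Adds safe_mode.
Round 6: r13 [safe_mode & reseat_ram -> overheat]. Adds overheat.
Closure: {bios_posted, boot_ok, cable_seated, cond_4, disk_detected, driver_loaded, fan_spinning, firmware_stale, gpu_fault, led_green, led_red, log_uploaded, network_up, no_display, overheat, power_on, psu_ok, reseat_ram, safe_mode, ship_unit, temp_high, ticket_escalated} — 22 facts.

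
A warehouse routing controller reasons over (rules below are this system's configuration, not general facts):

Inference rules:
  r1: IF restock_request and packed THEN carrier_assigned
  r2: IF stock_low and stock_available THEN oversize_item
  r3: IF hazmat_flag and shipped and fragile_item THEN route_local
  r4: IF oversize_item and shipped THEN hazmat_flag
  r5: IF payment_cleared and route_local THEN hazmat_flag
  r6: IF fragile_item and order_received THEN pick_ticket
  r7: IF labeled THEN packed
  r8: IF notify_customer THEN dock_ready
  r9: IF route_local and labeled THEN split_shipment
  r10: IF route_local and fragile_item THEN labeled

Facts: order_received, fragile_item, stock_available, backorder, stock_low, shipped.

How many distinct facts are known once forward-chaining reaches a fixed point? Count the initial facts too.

[1] r2 [IF stock_low and stock_available THEN oversize_item]; r6 [IF fragile_item and order_received THEN pick_ticket]. ⇒ new: oversize_item, pick_ticket.
[2] r4 [IF oversize_item and shipped THEN hazmat_flag]. ⇒ new: hazmat_flag.
[3] r3 [IF hazmat_flag and shipped and fragile_item THEN route_local]. ⇒ new: route_local.
[4] r10 [IF route_local and fragile_item THEN labeled]. ⇒ new: labeled.
[5] r7 [IF labeled THEN packed]; r9 [IF route_local and labeled THEN split_shipment]. ⇒ new: packed, split_shipment.
Closure: {backorder, fragile_item, hazmat_flag, labeled, order_received, oversize_item, packed, pick_ticket, route_local, shipped, split_shipment, stock_available, stock_low} — 13 facts.

13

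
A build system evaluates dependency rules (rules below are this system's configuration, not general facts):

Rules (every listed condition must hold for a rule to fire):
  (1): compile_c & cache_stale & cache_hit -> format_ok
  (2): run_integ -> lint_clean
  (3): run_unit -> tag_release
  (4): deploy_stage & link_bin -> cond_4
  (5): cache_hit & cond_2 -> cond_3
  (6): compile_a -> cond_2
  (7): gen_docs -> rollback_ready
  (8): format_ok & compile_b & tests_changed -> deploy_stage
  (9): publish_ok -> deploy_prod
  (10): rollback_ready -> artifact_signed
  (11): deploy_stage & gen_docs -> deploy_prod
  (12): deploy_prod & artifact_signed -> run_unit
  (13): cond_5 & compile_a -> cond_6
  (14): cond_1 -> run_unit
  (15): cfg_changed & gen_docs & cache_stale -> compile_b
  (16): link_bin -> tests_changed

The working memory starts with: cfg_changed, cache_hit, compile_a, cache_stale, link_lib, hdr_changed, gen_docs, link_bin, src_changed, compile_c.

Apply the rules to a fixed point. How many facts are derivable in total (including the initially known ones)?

22

Round 1: (1) [compile_c & cache_stale & cache_hit -> format_ok]; (6) [compile_a -> cond_2]; (7) [gen_docs -> rollback_ready]; (15) [cfg_changed & gen_docs & cache_stale -> compile_b]; (16) [link_bin -> tests_changed]. Adds format_ok, cond_2, rollback_ready, compile_b, tests_changed.
Round 2: (5) [cache_hit & cond_2 -> cond_3]; (8) [format_ok & compile_b & tests_changed -> deploy_stage]; (10) [rollback_ready -> artifact_signed]. Adds cond_3, deploy_stage, artifact_signed.
Round 3: (4) [deploy_stage & link_bin -> cond_4]; (11) [deploy_stage & gen_docs -> deploy_prod]. Adds cond_4, deploy_prod.
Round 4: (12) [deploy_prod & artifact_signed -> run_unit]. Adds run_unit.
Round 5: (3) [run_unit -> tag_release]. Adds tag_release.
Closure: {artifact_signed, cache_hit, cache_stale, cfg_changed, compile_a, compile_b, compile_c, cond_2, cond_3, cond_4, deploy_prod, deploy_stage, format_ok, gen_docs, hdr_changed, link_bin, link_lib, rollback_ready, run_unit, src_changed, tag_release, tests_changed} — 22 facts.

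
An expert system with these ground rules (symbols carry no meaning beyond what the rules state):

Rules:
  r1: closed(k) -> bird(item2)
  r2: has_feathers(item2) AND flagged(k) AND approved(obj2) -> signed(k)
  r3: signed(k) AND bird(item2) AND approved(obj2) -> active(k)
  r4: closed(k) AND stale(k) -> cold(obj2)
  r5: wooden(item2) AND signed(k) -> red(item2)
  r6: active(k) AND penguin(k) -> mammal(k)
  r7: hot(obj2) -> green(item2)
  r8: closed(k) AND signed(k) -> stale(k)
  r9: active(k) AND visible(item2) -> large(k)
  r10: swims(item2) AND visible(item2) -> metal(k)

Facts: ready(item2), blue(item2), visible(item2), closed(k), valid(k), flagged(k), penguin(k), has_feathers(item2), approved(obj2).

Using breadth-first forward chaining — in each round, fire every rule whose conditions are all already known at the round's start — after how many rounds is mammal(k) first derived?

3

Round 1 fires r1, r2, giving bird(item2), signed(k).
Round 2 fires r3, r8, giving active(k), stale(k).
Round 3 fires r4, r6, r9, giving cold(obj2), mammal(k), large(k).
mammal(k) first appears in round 3.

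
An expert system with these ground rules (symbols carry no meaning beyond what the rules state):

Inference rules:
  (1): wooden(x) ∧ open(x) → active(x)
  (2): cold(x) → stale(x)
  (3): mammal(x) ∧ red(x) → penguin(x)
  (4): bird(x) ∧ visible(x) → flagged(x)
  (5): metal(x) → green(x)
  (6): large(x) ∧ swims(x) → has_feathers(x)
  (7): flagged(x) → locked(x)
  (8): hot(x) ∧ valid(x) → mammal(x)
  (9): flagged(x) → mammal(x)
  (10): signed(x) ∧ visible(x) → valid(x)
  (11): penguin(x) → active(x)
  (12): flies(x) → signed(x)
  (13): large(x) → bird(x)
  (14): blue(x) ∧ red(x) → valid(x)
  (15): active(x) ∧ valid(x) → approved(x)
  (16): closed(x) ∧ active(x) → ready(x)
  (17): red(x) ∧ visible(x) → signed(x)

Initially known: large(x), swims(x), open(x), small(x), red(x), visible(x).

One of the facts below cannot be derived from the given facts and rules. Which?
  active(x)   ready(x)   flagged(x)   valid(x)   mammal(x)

ready(x)

Round 1 fires (6), (13), (17), giving has_feathers(x), bird(x), signed(x).
Round 2 fires (4), (10), giving flagged(x), valid(x).
Round 3 fires (7), (9), giving locked(x), mammal(x).
Round 4 fires (3), giving penguin(x).
Round 5 fires (11), giving active(x).
Round 6 fires (15), giving approved(x).
Derived: active(x) (round 5), flagged(x) (round 2), mammal(x) (round 3), valid(x) (round 2). ready(x) never appears in any round.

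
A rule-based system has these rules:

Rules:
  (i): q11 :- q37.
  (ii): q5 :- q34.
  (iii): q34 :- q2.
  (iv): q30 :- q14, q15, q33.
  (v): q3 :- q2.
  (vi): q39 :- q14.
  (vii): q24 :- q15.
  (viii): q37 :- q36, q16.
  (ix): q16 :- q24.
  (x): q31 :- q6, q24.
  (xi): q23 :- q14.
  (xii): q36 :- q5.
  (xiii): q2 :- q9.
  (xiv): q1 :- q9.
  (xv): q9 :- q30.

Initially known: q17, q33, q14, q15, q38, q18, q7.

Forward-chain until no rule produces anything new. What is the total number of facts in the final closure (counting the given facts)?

Round 1: (iv) [q30 :- q14, q15, q33.]; (vi) [q39 :- q14.]; (vii) [q24 :- q15.]; (xi) [q23 :- q14.]. New: q30, q39, q24, q23.
Round 2: (ix) [q16 :- q24.]; (xv) [q9 :- q30.]. New: q16, q9.
Round 3: (xiii) [q2 :- q9.]; (xiv) [q1 :- q9.]. New: q2, q1.
Round 4: (iii) [q34 :- q2.]; (v) [q3 :- q2.]. New: q34, q3.
Round 5: (ii) [q5 :- q34.]. New: q5.
Round 6: (xii) [q36 :- q5.]. New: q36.
Round 7: (viii) [q37 :- q36, q16.]. New: q37.
Round 8: (i) [q11 :- q37.]. New: q11.
Closure: {q1, q11, q14, q15, q16, q17, q18, q2, q23, q24, q3, q30, q33, q34, q36, q37, q38, q39, q5, q7, q9} — 21 facts.

21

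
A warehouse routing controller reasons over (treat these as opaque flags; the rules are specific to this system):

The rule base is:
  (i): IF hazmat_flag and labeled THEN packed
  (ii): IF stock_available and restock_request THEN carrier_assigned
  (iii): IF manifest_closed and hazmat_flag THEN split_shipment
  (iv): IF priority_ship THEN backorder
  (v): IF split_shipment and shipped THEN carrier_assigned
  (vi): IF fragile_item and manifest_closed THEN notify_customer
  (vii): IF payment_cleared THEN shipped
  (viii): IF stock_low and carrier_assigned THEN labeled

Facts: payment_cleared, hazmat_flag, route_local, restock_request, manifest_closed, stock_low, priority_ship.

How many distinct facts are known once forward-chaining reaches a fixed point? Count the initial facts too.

Round 1 fires (iii), (iv), (vii), giving split_shipment, backorder, shipped.
Round 2 fires (v), giving carrier_assigned.
Round 3 fires (viii), giving labeled.
Round 4 fires (i), giving packed.
Closure: {backorder, carrier_assigned, hazmat_flag, labeled, manifest_closed, packed, payment_cleared, priority_ship, restock_request, route_local, shipped, split_shipment, stock_low} — 13 facts.

13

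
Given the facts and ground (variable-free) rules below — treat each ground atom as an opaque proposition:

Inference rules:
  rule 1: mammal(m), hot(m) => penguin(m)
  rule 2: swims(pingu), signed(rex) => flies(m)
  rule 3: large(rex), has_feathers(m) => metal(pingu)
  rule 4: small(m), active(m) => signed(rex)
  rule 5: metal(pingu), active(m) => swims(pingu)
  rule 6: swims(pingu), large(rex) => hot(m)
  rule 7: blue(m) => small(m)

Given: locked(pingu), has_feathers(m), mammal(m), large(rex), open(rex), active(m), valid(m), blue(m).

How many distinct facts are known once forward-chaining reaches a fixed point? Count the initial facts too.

Round 1 — rule 3, rule 7, derive metal(pingu), small(m).
Round 2 — rule 4, rule 5, derive signed(rex), swims(pingu).
Round 3 — rule 2, rule 6, derive flies(m), hot(m).
Round 4 — rule 1, derive penguin(m).
Closure: {active(m), blue(m), flies(m), has_feathers(m), hot(m), large(rex), locked(pingu), mammal(m), metal(pingu), open(rex), penguin(m), signed(rex), small(m), swims(pingu), valid(m)} — 15 facts.

15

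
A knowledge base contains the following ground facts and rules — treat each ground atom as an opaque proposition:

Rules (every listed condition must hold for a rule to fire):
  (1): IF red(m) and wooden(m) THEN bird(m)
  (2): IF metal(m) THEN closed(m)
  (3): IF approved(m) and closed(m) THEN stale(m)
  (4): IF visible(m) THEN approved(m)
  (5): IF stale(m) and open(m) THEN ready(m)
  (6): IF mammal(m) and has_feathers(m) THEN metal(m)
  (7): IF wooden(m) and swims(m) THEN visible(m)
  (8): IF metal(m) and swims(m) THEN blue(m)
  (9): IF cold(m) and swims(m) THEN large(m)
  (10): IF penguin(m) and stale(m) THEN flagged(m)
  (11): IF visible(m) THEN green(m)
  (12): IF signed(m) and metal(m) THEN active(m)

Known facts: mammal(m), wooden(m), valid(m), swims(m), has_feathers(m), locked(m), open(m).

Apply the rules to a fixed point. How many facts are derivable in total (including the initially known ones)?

Round 1 fires (6), (7), giving metal(m), visible(m).
Round 2 fires (2), (4), (8), (11), giving closed(m), approved(m), blue(m), green(m).
Round 3 fires (3), giving stale(m).
Round 4 fires (5), giving ready(m).
Closure: {approved(m), blue(m), closed(m), green(m), has_feathers(m), locked(m), mammal(m), metal(m), open(m), ready(m), stale(m), swims(m), valid(m), visible(m), wooden(m)} — 15 facts.

15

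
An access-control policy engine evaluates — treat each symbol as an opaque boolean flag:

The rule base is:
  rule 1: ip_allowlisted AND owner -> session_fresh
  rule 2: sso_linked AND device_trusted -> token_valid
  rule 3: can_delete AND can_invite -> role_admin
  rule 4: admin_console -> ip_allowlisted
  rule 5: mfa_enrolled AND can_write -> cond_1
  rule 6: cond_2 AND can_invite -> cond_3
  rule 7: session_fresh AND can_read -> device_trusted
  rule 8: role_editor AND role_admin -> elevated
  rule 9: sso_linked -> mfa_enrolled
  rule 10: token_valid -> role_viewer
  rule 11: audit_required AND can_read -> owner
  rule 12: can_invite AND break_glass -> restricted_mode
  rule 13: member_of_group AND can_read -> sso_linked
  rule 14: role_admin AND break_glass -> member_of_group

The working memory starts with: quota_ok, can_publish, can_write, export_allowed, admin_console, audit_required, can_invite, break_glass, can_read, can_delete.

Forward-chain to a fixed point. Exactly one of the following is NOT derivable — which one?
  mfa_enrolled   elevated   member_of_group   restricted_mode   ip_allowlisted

elevated

[1] rule 3 [can_delete AND can_invite -> role_admin]; rule 4 [admin_console -> ip_allowlisted]; rule 11 [audit_required AND can_read -> owner]; rule 12 [can_invite AND break_glass -> restricted_mode]. ⇒ new: role_admin, ip_allowlisted, owner, restricted_mode.
[2] rule 1 [ip_allowlisted AND owner -> session_fresh]; rule 14 [role_admin AND break_glass -> member_of_group]. ⇒ new: session_fresh, member_of_group.
[3] rule 7 [session_fresh AND can_read -> device_trusted]; rule 13 [member_of_group AND can_read -> sso_linked]. ⇒ new: device_trusted, sso_linked.
[4] rule 2 [sso_linked AND device_trusted -> token_valid]; rule 9 [sso_linked -> mfa_enrolled]. ⇒ new: token_valid, mfa_enrolled.
[5] rule 5 [mfa_enrolled AND can_write -> cond_1]; rule 10 [token_valid -> role_viewer]. ⇒ new: cond_1, role_viewer.
Derived: mfa_enrolled (round 4), ip_allowlisted (round 1), member_of_group (round 2), restricted_mode (round 1). elevated never appears in any round.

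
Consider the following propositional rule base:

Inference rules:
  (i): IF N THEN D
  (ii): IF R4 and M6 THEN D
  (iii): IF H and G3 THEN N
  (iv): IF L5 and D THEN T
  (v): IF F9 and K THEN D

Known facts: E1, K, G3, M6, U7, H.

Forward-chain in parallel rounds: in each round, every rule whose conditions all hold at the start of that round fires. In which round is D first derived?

[1] (iii) [IF H and G3 THEN N]. ⇒ new: N.
[2] (i) [IF N THEN D]. ⇒ new: D.
D first appears in round 2.

2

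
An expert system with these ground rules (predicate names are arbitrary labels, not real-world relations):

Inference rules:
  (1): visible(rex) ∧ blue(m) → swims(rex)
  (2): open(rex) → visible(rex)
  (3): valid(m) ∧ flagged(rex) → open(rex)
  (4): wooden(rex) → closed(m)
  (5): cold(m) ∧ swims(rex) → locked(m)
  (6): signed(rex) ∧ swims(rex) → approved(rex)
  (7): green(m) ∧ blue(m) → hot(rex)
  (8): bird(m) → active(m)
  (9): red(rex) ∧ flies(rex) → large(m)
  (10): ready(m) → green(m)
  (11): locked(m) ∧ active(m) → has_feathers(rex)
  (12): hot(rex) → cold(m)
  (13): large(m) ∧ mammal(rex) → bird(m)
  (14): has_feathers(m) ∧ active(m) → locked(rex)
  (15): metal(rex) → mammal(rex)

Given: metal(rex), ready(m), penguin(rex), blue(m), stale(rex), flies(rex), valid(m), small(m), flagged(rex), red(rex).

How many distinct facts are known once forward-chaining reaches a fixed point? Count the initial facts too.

22

[1] (3) [valid(m) ∧ flagged(rex) → open(rex)]; (9) [red(rex) ∧ flies(rex) → large(m)]; (10) [ready(m) → green(m)]; (15) [metal(rex) → mammal(rex)]. ⇒ new: open(rex), large(m), green(m), mammal(rex).
[2] (2) [open(rex) → visible(rex)]; (7) [green(m) ∧ blue(m) → hot(rex)]; (13) [large(m) ∧ mammal(rex) → bird(m)]. ⇒ new: visible(rex), hot(rex), bird(m).
[3] (1) [visible(rex) ∧ blue(m) → swims(rex)]; (8) [bird(m) → active(m)]; (12) [hot(rex) → cold(m)]. ⇒ new: swims(rex), active(m), cold(m).
[4] (5) [cold(m) ∧ swims(rex) → locked(m)]. ⇒ new: locked(m).
[5] (11) [locked(m) ∧ active(m) → has_feathers(rex)]. ⇒ new: has_feathers(rex).
Closure: {active(m), bird(m), blue(m), cold(m), flagged(rex), flies(rex), green(m), has_feathers(rex), hot(rex), large(m), locked(m), mammal(rex), metal(rex), open(rex), penguin(rex), ready(m), red(rex), small(m), stale(rex), swims(rex), valid(m), visible(rex)} — 22 facts.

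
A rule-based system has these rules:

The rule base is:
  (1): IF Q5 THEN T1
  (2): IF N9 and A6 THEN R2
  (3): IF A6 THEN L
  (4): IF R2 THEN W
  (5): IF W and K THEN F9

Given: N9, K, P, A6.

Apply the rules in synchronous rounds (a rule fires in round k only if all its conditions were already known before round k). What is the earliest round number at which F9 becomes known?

3

[1] (2) [IF N9 and A6 THEN R2]; (3) [IF A6 THEN L]. ⇒ new: R2, L.
[2] (4) [IF R2 THEN W]. ⇒ new: W.
[3] (5) [IF W and K THEN F9]. ⇒ new: F9.
F9 first appears in round 3.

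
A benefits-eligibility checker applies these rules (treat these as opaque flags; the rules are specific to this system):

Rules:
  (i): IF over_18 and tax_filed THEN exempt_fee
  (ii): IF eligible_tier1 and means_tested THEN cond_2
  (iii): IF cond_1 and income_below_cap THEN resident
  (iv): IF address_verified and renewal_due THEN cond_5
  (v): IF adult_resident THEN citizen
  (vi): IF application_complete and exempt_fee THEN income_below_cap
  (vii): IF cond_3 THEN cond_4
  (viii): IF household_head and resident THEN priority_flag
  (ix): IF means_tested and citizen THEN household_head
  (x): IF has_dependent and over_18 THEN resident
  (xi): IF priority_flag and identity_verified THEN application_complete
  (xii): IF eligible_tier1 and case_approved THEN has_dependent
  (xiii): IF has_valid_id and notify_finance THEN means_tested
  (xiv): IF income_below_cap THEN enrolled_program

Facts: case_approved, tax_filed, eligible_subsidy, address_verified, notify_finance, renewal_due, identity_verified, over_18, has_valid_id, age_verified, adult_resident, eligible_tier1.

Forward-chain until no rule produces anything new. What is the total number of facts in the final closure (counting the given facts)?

24

Round 1: (i) [IF over_18 and tax_filed THEN exempt_fee]; (iv) [IF address_verified and renewal_due THEN cond_5]; (v) [IF adult_resident THEN citizen]; (xii) [IF eligible_tier1 and case_approved THEN has_dependent]; (xiii) [IF has_valid_id and notify_finance THEN means_tested]. New: exempt_fee, cond_5, citizen, has_dependent, means_tested.
Round 2: (ii) [IF eligible_tier1 and means_tested THEN cond_2]; (ix) [IF means_tested and citizen THEN household_head]; (x) [IF has_dependent and over_18 THEN resident]. New: cond_2, household_head, resident.
Round 3: (viii) [IF household_head and resident THEN priority_flag]. New: priority_flag.
Round 4: (xi) [IF priority_flag and identity_verified THEN application_complete]. New: application_complete.
Round 5: (vi) [IF application_complete and exempt_fee THEN income_below_cap]. New: income_below_cap.
Round 6: (xiv) [IF income_below_cap THEN enrolled_program]. New: enrolled_program.
Closure: {address_verified, adult_resident, age_verified, application_complete, case_approved, citizen, cond_2, cond_5, eligible_subsidy, eligible_tier1, enrolled_program, exempt_fee, has_dependent, has_valid_id, household_head, identity_verified, income_below_cap, means_tested, notify_finance, over_18, priority_flag, renewal_due, resident, tax_filed} — 24 facts.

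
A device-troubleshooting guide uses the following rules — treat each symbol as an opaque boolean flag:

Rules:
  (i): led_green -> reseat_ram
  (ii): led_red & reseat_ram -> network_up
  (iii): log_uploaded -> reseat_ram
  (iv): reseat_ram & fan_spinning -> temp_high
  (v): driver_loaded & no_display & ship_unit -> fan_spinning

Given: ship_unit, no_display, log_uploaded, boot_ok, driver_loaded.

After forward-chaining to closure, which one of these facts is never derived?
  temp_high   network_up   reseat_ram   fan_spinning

Round 1: (iii) [log_uploaded -> reseat_ram]; (v) [driver_loaded & no_display & ship_unit -> fan_spinning]. New: reseat_ram, fan_spinning.
Round 2: (iv) [reseat_ram & fan_spinning -> temp_high]. New: temp_high.
Derived: fan_spinning (round 1), reseat_ram (round 1), temp_high (round 2). network_up never appears in any round.

network_up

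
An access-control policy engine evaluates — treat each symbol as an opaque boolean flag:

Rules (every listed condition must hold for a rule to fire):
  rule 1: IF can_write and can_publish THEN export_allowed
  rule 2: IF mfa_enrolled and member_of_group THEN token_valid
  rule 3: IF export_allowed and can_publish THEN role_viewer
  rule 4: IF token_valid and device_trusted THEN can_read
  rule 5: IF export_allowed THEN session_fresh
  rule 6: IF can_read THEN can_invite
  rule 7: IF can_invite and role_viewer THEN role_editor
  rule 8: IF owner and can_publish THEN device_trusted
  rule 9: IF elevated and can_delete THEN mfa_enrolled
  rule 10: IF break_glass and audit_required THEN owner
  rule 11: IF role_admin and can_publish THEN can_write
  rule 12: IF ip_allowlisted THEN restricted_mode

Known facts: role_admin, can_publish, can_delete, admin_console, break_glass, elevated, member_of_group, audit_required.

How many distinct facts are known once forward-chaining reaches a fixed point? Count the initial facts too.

19

Round 1 fires rule 9, rule 10, rule 11, giving mfa_enrolled, owner, can_write.
Round 2 fires rule 1, rule 2, rule 8, giving export_allowed, token_valid, device_trusted.
Round 3 fires rule 3, rule 4, rule 5, giving role_viewer, can_read, session_fresh.
Round 4 fires rule 6, giving can_invite.
Round 5 fires rule 7, giving role_editor.
Closure: {admin_console, audit_required, break_glass, can_delete, can_invite, can_publish, can_read, can_write, device_trusted, elevated, export_allowed, member_of_group, mfa_enrolled, owner, role_admin, role_editor, role_viewer, session_fresh, token_valid} — 19 facts.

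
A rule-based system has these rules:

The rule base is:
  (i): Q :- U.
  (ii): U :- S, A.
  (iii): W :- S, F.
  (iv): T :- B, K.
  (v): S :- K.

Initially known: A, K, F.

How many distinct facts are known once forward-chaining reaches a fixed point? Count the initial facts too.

Round 1 — (v), derive S.
Round 2 — (ii), (iii), derive U, W.
Round 3 — (i), derive Q.
Closure: {A, F, K, Q, S, U, W} — 7 facts.

7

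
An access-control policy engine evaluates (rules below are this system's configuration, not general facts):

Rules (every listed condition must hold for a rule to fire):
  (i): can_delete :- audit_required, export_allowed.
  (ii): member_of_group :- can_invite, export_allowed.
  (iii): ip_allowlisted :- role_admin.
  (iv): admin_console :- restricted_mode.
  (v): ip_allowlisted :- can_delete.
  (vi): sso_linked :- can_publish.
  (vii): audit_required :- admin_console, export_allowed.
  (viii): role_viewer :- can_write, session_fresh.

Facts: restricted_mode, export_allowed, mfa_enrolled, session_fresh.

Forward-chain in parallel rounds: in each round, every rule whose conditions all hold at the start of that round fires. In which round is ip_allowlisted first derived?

4

Round 1 — (iv), derive admin_console.
Round 2 — (vii), derive audit_required.
Round 3 — (i), derive can_delete.
Round 4 — (v), derive ip_allowlisted.
ip_allowlisted first appears in round 4.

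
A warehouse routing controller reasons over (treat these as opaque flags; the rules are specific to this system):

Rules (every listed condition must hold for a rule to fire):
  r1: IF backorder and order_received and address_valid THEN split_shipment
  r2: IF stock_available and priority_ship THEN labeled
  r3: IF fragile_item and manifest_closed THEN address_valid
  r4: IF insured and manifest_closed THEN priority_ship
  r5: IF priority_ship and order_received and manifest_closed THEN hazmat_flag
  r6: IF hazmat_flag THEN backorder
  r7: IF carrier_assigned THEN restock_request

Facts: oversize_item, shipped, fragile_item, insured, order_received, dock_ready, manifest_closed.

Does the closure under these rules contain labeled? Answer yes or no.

no

Round 1 — r3, r4, derive address_valid, priority_ship.
Round 2 — r5, derive hazmat_flag.
Round 3 — r6, derive backorder.
Round 4 — r1, derive split_shipment.
Fixed point reached. labeled is concluded only by r2; r2 needs stock_available (never derived).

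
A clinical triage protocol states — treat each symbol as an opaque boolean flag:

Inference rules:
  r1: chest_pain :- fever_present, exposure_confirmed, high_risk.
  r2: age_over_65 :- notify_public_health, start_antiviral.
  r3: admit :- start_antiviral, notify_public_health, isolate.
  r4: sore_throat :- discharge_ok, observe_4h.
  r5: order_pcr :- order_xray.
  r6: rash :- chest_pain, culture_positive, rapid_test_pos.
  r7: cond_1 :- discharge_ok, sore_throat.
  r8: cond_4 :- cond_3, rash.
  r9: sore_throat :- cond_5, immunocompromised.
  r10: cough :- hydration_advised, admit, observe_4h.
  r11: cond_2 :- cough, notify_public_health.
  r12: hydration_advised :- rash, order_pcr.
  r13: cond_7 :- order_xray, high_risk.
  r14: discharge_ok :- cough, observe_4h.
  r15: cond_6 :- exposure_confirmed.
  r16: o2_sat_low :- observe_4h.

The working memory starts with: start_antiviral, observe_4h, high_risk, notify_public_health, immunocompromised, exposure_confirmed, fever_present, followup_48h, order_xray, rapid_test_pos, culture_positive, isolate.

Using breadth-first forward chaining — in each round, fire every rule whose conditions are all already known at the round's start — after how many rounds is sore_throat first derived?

Round 1: r1 [chest_pain :- fever_present, exposure_confirmed, high_risk.]; r2 [age_over_65 :- notify_public_health, start_antiviral.]; r3 [admit :- start_antiviral, notify_public_health, isolate.]; r5 [order_pcr :- order_xray.]; r13 [cond_7 :- order_xray, high_risk.]; r15 [cond_6 :- exposure_confirmed.]; r16 [o2_sat_low :- observe_4h.]. Adds chest_pain, age_over_65, admit, order_pcr, cond_7, cond_6, o2_sat_low.
Round 2: r6 [rash :- chest_pain, culture_positive, rapid_test_pos.]. Adds rash.
Round 3: r12 [hydration_advised :- rash, order_pcr.]. Adds hydration_advised.
Round 4: r10 [cough :- hydration_advised, admit, observe_4h.]. Adds cough.
Round 5: r11 [cond_2 :- cough, notify_public_health.]; r14 [discharge_ok :- cough, observe_4h.]. Adds cond_2, discharge_ok.
Round 6: r4 [sore_throat :- discharge_ok, observe_4h.]. Adds sore_throat.
sore_throat first appears in round 6.

6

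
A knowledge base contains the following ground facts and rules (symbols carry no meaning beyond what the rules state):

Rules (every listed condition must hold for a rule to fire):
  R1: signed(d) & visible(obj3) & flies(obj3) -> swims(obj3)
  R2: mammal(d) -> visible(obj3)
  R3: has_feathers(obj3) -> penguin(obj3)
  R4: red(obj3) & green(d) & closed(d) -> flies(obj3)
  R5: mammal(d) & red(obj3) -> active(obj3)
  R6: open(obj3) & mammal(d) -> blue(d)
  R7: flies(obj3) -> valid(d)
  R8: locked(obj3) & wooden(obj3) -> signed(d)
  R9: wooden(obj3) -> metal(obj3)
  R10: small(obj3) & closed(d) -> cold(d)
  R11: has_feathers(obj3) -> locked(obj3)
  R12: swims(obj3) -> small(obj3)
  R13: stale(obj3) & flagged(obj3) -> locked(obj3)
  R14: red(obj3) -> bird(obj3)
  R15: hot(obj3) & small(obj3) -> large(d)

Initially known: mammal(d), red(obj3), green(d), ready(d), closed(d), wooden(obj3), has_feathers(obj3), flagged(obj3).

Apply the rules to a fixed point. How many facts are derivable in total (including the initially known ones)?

20

Round 1 — R2, R3, R4, R5, R9, R11, R14, derive visible(obj3), penguin(obj3), flies(obj3), active(obj3), metal(obj3), locked(obj3), bird(obj3).
Round 2 — R7, R8, derive valid(d), signed(d).
Round 3 — R1, derive swims(obj3).
Round 4 — R12, derive small(obj3).
Round 5 — R10, derive cold(d).
Closure: {active(obj3), bird(obj3), closed(d), cold(d), flagged(obj3), flies(obj3), green(d), has_feathers(obj3), locked(obj3), mammal(d), metal(obj3), penguin(obj3), ready(d), red(obj3), signed(d), small(obj3), swims(obj3), valid(d), visible(obj3), wooden(obj3)} — 20 facts.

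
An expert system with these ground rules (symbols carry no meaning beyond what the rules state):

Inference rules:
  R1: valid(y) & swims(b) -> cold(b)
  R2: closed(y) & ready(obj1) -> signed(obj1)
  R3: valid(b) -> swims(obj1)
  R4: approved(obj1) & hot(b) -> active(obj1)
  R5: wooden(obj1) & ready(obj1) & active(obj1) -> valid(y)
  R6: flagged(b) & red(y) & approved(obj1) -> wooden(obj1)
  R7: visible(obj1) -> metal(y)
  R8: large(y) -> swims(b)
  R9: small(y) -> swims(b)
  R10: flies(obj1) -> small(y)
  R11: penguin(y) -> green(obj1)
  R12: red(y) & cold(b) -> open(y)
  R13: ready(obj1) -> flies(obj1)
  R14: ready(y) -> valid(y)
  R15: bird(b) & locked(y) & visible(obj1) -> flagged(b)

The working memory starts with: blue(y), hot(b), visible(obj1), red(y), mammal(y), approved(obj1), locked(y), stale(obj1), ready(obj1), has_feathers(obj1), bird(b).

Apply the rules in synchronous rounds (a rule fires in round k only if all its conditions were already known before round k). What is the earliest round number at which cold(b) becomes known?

Round 1: R4 [approved(obj1) & hot(b) -> active(obj1)]; R7 [visible(obj1) -> metal(y)]; R13 [ready(obj1) -> flies(obj1)]; R15 [bird(b) & locked(y) & visible(obj1) -> flagged(b)]. New: active(obj1), metal(y), flies(obj1), flagged(b).
Round 2: R6 [flagged(b) & red(y) & approved(obj1) -> wooden(obj1)]; R10 [flies(obj1) -> small(y)]. New: wooden(obj1), small(y).
Round 3: R5 [wooden(obj1) & ready(obj1) & active(obj1) -> valid(y)]; R9 [small(y) -> swims(b)]. New: valid(y), swims(b).
Round 4: R1 [valid(y) & swims(b) -> cold(b)]. New: cold(b).
cold(b) first appears in round 4.

4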